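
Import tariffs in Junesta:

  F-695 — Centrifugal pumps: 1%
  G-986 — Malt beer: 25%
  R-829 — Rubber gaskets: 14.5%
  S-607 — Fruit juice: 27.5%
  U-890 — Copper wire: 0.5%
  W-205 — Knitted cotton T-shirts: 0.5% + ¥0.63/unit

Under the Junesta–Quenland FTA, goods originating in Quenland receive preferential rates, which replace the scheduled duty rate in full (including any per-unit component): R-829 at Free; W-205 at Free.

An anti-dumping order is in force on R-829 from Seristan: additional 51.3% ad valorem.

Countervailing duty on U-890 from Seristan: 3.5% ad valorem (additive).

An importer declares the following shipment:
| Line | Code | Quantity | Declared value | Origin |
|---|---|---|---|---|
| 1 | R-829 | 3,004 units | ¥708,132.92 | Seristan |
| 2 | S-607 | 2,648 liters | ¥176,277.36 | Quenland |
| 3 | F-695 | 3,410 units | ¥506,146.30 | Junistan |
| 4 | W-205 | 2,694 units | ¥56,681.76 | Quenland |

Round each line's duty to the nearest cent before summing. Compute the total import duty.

¥519,489.19

Line 1 (R-829, Seristan, 3,004 units, ¥708,132.92):
Base rate for R-829 is 14.5%.
R-829 has an FTA preferential rate, but origin Seristan is not Quenland; base rate stands.
Additional duty on R-829 from Seristan: +51.3%. Applied ad valorem rate: 14.5% + 51.3% = 65.8%.
Duty = ¥708,132.92 × 65.8% = ¥465,951.46.
Line 2 (S-607, Quenland, 2,648 liters, ¥176,277.36):
Base rate for S-607 is 27.5%.
Origin Quenland is the FTA partner but S-607 is not on the preference list; base rate stands.
Duty = ¥176,277.36 × 27.5% = ¥48,476.27.
Line 3 (F-695, Junistan, 3,410 units, ¥506,146.30):
Base rate for F-695 is 1%.
Duty = ¥506,146.30 × 1% = ¥5,061.46.
Line 4 (W-205, Quenland, 2,694 units, ¥56,681.76):
Base rate for W-205 is 0.5% + ¥0.63/unit.
Origin Quenland qualifies under the Junesta–Quenland agreement and W-205 is covered: preferential rate Free applies instead.
Duty = ¥56,681.76 × 0% = ¥0.00.
Total = ¥465,951.46 + ¥48,476.27 + ¥5,061.46 + ¥0.00 = ¥519,489.19.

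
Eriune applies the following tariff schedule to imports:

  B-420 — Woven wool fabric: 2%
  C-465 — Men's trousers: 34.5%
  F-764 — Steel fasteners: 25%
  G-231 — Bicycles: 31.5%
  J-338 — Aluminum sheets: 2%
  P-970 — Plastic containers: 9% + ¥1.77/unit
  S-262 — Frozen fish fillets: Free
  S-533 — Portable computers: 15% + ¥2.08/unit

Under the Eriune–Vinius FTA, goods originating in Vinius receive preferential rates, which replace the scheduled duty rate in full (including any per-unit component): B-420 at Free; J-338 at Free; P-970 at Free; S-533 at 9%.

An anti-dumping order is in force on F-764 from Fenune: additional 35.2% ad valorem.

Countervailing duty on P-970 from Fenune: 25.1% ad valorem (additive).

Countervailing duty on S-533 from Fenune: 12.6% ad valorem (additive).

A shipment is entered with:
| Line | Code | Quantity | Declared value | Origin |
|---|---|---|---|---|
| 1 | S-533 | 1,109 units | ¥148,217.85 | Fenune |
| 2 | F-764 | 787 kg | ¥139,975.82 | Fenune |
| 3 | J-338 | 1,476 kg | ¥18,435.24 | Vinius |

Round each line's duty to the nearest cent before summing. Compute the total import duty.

¥127,480.29

Line 1 (S-533, Fenune, 1,109 units, ¥148,217.85):
Base rate for S-533 is 15% + ¥2.08/unit.
S-533 has an FTA preferential rate, but origin Fenune is not Vinius; base rate stands.
Additional duty on S-533 from Fenune: +12.6%. Applied ad valorem rate: 15% + 12.6% = 27.6%.
Duty = ¥148,217.85 × 27.6% + 1,109 × ¥2.08 = ¥43,214.85.
Line 2 (F-764, Fenune, 787 kg, ¥139,975.82):
Base rate for F-764 is 25%.
Additional duty on F-764 from Fenune: +35.2%. Applied ad valorem rate: 25% + 35.2% = 60.2%.
Duty = ¥139,975.82 × 60.2% = ¥84,265.44.
Line 3 (J-338, Vinius, 1,476 kg, ¥18,435.24):
Base rate for J-338 is 2%.
Origin Vinius qualifies under the Eriune–Vinius agreement and J-338 is covered: preferential rate Free applies instead.
Duty = ¥18,435.24 × 0% = ¥0.00.
Total = ¥43,214.85 + ¥84,265.44 + ¥0.00 = ¥127,480.29.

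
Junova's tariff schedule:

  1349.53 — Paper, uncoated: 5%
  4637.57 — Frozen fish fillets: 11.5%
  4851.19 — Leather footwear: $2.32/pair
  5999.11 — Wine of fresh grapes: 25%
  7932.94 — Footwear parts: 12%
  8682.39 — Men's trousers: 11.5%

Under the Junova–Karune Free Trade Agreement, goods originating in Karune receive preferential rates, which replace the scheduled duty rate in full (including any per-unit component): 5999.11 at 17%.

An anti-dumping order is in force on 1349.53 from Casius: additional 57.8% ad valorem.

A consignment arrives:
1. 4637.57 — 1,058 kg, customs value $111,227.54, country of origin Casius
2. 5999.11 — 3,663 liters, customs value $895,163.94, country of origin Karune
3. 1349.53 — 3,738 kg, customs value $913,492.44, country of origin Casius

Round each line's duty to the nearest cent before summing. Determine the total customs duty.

Line 1 (4637.57, Casius, 1,058 kg, $111,227.54):
Base rate for 4637.57 is 11.5%.
Duty = $111,227.54 × 11.5% = $12,791.17.
Line 2 (5999.11, Karune, 3,663 liters, $895,163.94):
Base rate for 5999.11 is 25%.
Origin Karune qualifies under the Junova–Karune agreement and 5999.11 is covered: preferential rate 17% applies instead.
Duty = $895,163.94 × 17% = $152,177.87.
Line 3 (1349.53, Casius, 3,738 kg, $913,492.44):
Base rate for 1349.53 is 5%.
Additional duty on 1349.53 from Casius: +57.8%. Applied ad valorem rate: 5% + 57.8% = 62.8%.
Duty = $913,492.44 × 62.8% = $573,673.25.
Total = $12,791.17 + $152,177.87 + $573,673.25 = $738,642.29.

$738,642.29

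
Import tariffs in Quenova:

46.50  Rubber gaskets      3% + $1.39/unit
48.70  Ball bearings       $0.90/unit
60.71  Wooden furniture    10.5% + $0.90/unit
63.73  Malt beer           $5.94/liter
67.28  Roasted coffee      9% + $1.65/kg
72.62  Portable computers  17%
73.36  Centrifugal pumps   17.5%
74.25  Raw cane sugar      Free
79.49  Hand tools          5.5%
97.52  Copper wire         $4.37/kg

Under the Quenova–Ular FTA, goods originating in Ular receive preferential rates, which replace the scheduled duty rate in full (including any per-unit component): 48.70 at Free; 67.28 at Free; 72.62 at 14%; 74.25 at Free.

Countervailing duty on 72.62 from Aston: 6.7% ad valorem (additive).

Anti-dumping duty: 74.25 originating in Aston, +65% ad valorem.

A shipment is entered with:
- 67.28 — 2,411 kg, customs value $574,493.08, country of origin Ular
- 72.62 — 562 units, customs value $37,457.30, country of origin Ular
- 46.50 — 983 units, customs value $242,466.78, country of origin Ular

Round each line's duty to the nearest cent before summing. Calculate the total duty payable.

$13,884.39

Line 1 (67.28, Ular, 2,411 kg, $574,493.08):
Base rate for 67.28 is 9% + $1.65/kg.
Origin Ular qualifies under the Quenova–Ular agreement and 67.28 is covered: preferential rate Free applies instead.
Duty = $574,493.08 × 0% = $0.00.
Line 2 (72.62, Ular, 562 units, $37,457.30):
Base rate for 72.62 is 17%.
Origin Ular qualifies under the Quenova–Ular agreement and 72.62 is covered: preferential rate 14% applies instead.
The additional-duty order on 72.62 targets Aston, not Ular; it does not apply.
Duty = $37,457.30 × 14% = $5,244.02.
Line 3 (46.50, Ular, 983 units, $242,466.78):
Base rate for 46.50 is 3% + $1.39/unit.
Origin Ular is the FTA partner but 46.50 is not on the preference list; base rate stands.
Duty = $242,466.78 × 3% + 983 × $1.39 = $8,640.37.
Total = $0.00 + $5,244.02 + $8,640.37 = $13,884.39.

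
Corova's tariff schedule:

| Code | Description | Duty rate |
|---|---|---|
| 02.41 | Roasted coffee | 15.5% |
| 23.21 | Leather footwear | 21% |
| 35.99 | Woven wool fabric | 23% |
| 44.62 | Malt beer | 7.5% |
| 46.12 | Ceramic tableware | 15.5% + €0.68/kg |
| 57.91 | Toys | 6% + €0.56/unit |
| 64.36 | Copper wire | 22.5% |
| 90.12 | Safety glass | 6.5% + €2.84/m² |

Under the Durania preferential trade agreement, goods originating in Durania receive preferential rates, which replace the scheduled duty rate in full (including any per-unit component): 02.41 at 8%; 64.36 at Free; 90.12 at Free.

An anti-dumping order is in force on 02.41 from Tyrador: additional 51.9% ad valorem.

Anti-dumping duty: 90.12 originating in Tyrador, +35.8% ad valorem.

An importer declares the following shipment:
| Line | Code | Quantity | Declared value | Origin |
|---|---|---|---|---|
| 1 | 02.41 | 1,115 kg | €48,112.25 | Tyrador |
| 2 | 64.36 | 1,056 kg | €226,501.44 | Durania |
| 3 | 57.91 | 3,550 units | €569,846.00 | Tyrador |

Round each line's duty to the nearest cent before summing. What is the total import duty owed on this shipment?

€68,606.42

Line 1 (02.41, Tyrador, 1,115 kg, €48,112.25):
Base rate for 02.41 is 15.5%.
02.41 has an FTA preferential rate, but origin Tyrador is not Durania; base rate stands.
Additional duty on 02.41 from Tyrador: +51.9%. Applied ad valorem rate: 15.5% + 51.9% = 67.4%.
Duty = €48,112.25 × 67.4% = €32,427.66.
Line 2 (64.36, Durania, 1,056 kg, €226,501.44):
Base rate for 64.36 is 22.5%.
Origin Durania qualifies under the Corova–Durania agreement and 64.36 is covered: preferential rate Free applies instead.
Duty = €226,501.44 × 0% = €0.00.
Line 3 (57.91, Tyrador, 3,550 units, €569,846.00):
Base rate for 57.91 is 6% + €0.56/unit.
Duty = €569,846.00 × 6% + 3,550 × €0.56 = €36,178.76.
Total = €32,427.66 + €0.00 + €36,178.76 = €68,606.42.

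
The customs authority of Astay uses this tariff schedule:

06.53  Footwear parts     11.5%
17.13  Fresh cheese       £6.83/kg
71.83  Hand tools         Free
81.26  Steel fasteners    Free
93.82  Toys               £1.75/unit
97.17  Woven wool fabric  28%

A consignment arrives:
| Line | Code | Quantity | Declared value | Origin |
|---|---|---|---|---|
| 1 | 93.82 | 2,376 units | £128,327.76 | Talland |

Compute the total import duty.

Line 1 (93.82, Talland, 2,376 units, £128,327.76):
Base rate for 93.82 is £1.75/unit.
Duty = 2,376 × £1.75 = £4,158.00.

£4,158.00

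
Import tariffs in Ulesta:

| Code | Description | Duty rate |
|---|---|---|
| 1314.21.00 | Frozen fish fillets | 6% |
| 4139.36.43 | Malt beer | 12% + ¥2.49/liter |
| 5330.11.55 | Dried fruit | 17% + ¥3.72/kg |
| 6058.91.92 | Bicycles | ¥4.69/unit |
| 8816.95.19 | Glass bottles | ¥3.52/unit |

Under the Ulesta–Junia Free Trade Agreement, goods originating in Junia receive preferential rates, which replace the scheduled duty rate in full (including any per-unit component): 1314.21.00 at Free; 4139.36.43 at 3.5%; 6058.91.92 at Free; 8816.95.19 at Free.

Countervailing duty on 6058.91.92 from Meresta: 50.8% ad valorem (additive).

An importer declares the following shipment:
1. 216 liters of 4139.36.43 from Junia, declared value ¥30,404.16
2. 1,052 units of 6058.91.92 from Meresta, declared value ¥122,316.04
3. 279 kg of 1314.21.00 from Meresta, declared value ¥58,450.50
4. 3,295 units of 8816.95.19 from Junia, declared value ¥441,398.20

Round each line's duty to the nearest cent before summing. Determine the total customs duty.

¥71,641.61

Line 1 (4139.36.43, Junia, 216 liters, ¥30,404.16):
Base rate for 4139.36.43 is 12% + ¥2.49/liter.
Origin Junia qualifies under the Ulesta–Junia agreement and 4139.36.43 is covered: preferential rate 3.5% applies instead.
Duty = ¥30,404.16 × 3.5% = ¥1,064.15.
Line 2 (6058.91.92, Meresta, 1,052 units, ¥122,316.04):
Base rate for 6058.91.92 is ¥4.69/unit.
6058.91.92 has an FTA preferential rate, but origin Meresta is not Junia; base rate stands.
Additional duty on 6058.91.92 from Meresta: +50.8% ad valorem. Applied ad valorem rate = 50.8%.
Duty = ¥122,316.04 × 50.8% + 1,052 × ¥4.69 = ¥67,070.43.
Line 3 (1314.21.00, Meresta, 279 kg, ¥58,450.50):
Base rate for 1314.21.00 is 6%.
1314.21.00 has an FTA preferential rate, but origin Meresta is not Junia; base rate stands.
Duty = ¥58,450.50 × 6% = ¥3,507.03.
Line 4 (8816.95.19, Junia, 3,295 units, ¥441,398.20):
Base rate for 8816.95.19 is ¥3.52/unit.
Origin Junia qualifies under the Ulesta–Junia agreement and 8816.95.19 is covered: preferential rate Free applies instead.
Duty = ¥441,398.20 × 0% = ¥0.00.
Total = ¥1,064.15 + ¥67,070.43 + ¥3,507.03 + ¥0.00 = ¥71,641.61.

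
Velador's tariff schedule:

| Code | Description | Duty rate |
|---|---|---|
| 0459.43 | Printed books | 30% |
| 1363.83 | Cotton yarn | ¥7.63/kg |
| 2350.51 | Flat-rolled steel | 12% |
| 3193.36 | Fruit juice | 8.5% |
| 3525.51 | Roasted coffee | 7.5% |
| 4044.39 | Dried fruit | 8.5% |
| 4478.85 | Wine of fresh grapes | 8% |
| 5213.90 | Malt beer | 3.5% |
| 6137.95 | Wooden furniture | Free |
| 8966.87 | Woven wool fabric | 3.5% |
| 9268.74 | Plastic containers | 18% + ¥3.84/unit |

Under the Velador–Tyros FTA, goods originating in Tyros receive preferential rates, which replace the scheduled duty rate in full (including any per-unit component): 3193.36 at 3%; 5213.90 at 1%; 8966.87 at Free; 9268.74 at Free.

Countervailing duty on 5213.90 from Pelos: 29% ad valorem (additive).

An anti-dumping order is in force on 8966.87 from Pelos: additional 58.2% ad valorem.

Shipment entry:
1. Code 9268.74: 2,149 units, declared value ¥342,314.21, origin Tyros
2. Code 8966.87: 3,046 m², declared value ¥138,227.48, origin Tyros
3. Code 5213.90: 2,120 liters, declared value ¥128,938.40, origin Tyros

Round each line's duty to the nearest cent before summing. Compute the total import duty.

Line 1 (9268.74, Tyros, 2,149 units, ¥342,314.21):
Base rate for 9268.74 is 18% + ¥3.84/unit.
Origin Tyros qualifies under the Velador–Tyros agreement and 9268.74 is covered: preferential rate Free applies instead.
Duty = ¥342,314.21 × 0% = ¥0.00.
Line 2 (8966.87, Tyros, 3,046 m², ¥138,227.48):
Base rate for 8966.87 is 3.5%.
Origin Tyros qualifies under the Velador–Tyros agreement and 8966.87 is covered: preferential rate Free applies instead.
The additional-duty order on 8966.87 targets Pelos, not Tyros; it does not apply.
Duty = ¥138,227.48 × 0% = ¥0.00.
Line 3 (5213.90, Tyros, 2,120 liters, ¥128,938.40):
Base rate for 5213.90 is 3.5%.
Origin Tyros qualifies under the Velador–Tyros agreement and 5213.90 is covered: preferential rate 1% applies instead.
The additional-duty order on 5213.90 targets Pelos, not Tyros; it does not apply.
Duty = ¥128,938.40 × 1% = ¥1,289.38.
Total = ¥0.00 + ¥0.00 + ¥1,289.38 = ¥1,289.38.

¥1,289.38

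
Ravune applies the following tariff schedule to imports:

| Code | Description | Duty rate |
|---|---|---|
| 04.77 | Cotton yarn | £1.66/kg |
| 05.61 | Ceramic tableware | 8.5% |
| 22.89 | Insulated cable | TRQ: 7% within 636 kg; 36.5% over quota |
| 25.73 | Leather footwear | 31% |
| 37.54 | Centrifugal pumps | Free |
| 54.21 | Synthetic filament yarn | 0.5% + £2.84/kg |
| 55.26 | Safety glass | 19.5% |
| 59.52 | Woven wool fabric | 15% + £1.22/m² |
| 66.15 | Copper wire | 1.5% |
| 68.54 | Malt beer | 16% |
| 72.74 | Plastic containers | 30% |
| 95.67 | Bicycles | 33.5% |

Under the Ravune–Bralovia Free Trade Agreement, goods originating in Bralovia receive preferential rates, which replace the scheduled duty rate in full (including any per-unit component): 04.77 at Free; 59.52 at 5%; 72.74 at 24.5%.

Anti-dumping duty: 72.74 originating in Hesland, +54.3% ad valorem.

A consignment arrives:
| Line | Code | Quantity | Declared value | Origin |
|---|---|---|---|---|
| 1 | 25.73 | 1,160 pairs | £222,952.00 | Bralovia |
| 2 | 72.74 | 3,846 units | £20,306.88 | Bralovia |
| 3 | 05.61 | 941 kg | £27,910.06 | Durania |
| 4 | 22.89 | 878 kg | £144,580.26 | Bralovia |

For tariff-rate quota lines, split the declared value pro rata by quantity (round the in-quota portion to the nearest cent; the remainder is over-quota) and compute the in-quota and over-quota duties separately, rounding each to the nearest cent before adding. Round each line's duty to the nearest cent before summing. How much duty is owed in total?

£98,339.08

Line 1 (25.73, Bralovia, 1,160 pairs, £222,952.00):
Base rate for 25.73 is 31%.
Origin Bralovia is the FTA partner but 25.73 is not on the preference list; base rate stands.
Duty = £222,952.00 × 31% = £69,115.12.
Line 2 (72.74, Bralovia, 3,846 units, £20,306.88):
Base rate for 72.74 is 30%.
Origin Bralovia qualifies under the Ravune–Bralovia agreement and 72.74 is covered: preferential rate 24.5% applies instead.
The additional-duty order on 72.74 targets Hesland, not Bralovia; it does not apply.
Duty = £20,306.88 × 24.5% = £4,975.19.
Line 3 (05.61, Durania, 941 kg, £27,910.06):
Base rate for 05.61 is 8.5%.
Duty = £27,910.06 × 8.5% = £2,372.36.
Line 4 (22.89, Bralovia, 878 kg, £144,580.26):
Code 22.89 is under a tariff-rate quota (threshold 636 kg). In-quota: 636 kg at 7%; over-quota: 242 kg at 36.5%.
Pro-rata value split: in-quota = £144,580.26 × 636/878 = £104,730.12; over-quota = £144,580.26 − £104,730.12 = £39,850.14.
In-quota duty = £104,730.12 × 7% = £7,331.11. Over-quota duty = £39,850.14 × 36.5% = £14,545.30.
Line duty = £7,331.11 + £14,545.30 = £21,876.41.
Total = £69,115.12 + £4,975.19 + £2,372.36 + £21,876.41 = £98,339.08.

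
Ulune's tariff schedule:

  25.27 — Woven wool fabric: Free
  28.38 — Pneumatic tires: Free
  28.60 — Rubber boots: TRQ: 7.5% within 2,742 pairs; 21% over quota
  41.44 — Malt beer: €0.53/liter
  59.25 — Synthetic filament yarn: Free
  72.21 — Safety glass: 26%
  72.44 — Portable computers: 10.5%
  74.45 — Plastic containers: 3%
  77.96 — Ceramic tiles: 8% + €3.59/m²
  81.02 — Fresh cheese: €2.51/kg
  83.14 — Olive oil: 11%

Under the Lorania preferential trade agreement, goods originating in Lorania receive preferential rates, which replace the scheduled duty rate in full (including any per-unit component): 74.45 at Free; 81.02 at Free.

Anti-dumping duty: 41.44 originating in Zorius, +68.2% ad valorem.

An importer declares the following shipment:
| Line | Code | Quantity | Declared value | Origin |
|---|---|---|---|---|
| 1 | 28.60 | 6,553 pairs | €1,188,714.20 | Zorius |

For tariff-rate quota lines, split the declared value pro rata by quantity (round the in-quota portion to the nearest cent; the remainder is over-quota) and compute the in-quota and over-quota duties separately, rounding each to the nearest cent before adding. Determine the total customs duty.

Line 1 (28.60, Zorius, 6,553 pairs, €1,188,714.20):
Code 28.60 is under a tariff-rate quota (threshold 2,742 pairs). In-quota: 2,742 pairs at 7.5%; over-quota: 3,811 pairs at 21%.
Pro-rata value split: in-quota = €1,188,714.20 × 2,742/6,553 = €497,398.80; over-quota = €1,188,714.20 − €497,398.80 = €691,315.40.
In-quota duty = €497,398.80 × 7.5% = €37,304.91. Over-quota duty = €691,315.40 × 21% = €145,176.23.
Line duty = €37,304.91 + €145,176.23 = €182,481.14.

€182,481.14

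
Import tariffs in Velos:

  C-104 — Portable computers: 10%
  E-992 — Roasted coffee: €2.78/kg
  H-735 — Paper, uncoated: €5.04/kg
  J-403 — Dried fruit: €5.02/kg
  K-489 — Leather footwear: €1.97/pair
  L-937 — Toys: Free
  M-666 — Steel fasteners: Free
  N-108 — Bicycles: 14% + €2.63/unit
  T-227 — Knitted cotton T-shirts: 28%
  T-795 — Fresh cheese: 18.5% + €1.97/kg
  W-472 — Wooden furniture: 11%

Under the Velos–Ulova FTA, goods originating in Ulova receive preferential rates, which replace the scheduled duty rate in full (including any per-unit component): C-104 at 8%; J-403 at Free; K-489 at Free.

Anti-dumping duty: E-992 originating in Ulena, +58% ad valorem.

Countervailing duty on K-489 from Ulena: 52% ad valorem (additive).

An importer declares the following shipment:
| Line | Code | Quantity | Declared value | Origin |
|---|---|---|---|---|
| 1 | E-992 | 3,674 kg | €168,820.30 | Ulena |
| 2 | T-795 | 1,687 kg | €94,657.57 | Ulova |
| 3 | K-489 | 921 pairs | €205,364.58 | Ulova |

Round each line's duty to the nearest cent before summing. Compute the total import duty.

Line 1 (E-992, Ulena, 3,674 kg, €168,820.30):
Base rate for E-992 is €2.78/kg.
Additional duty on E-992 from Ulena: +58% ad valorem. Applied ad valorem rate = 58%.
Duty = €168,820.30 × 58% + 3,674 × €2.78 = €108,129.49.
Line 2 (T-795, Ulova, 1,687 kg, €94,657.57):
Base rate for T-795 is 18.5% + €1.97/kg.
Origin Ulova is the FTA partner but T-795 is not on the preference list; base rate stands.
Duty = €94,657.57 × 18.5% + 1,687 × €1.97 = €20,835.04.
Line 3 (K-489, Ulova, 921 pairs, €205,364.58):
Base rate for K-489 is €1.97/pair.
Origin Ulova qualifies under the Velos–Ulova agreement and K-489 is covered: preferential rate Free applies instead.
The additional-duty order on K-489 targets Ulena, not Ulova; it does not apply.
Duty = €205,364.58 × 0% = €0.00.
Total = €108,129.49 + €20,835.04 + €0.00 = €128,964.53.

€128,964.53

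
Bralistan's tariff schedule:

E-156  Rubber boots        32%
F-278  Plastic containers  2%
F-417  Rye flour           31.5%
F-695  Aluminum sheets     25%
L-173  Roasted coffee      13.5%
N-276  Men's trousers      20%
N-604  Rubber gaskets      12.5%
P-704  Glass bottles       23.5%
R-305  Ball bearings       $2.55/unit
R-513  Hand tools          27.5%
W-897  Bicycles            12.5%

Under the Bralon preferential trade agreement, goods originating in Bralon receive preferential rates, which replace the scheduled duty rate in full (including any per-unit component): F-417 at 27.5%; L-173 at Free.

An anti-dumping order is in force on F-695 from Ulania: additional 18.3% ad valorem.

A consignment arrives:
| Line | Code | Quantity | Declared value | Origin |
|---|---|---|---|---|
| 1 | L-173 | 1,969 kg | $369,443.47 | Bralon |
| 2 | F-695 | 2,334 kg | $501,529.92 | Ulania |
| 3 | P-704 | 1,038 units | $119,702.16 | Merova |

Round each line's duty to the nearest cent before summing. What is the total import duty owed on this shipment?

$245,292.47

Line 1 (L-173, Bralon, 1,969 kg, $369,443.47):
Base rate for L-173 is 13.5%.
Origin Bralon qualifies under the Bralistan–Bralon agreement and L-173 is covered: preferential rate Free applies instead.
Duty = $369,443.47 × 0% = $0.00.
Line 2 (F-695, Ulania, 2,334 kg, $501,529.92):
Base rate for F-695 is 25%.
Additional duty on F-695 from Ulania: +18.3%. Applied ad valorem rate: 25% + 18.3% = 43.3%.
Duty = $501,529.92 × 43.3% = $217,162.46.
Line 3 (P-704, Merova, 1,038 units, $119,702.16):
Base rate for P-704 is 23.5%.
Duty = $119,702.16 × 23.5% = $28,130.01.
Total = $0.00 + $217,162.46 + $28,130.01 = $245,292.47.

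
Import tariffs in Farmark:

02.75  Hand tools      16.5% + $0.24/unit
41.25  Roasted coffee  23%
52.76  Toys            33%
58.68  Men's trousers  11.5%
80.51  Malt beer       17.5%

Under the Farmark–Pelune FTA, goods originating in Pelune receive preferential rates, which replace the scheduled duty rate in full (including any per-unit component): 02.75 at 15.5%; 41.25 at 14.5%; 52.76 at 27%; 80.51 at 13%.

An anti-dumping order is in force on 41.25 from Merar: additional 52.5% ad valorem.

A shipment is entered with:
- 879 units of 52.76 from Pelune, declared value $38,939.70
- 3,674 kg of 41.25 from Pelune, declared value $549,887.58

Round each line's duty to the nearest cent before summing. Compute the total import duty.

$90,247.42

Line 1 (52.76, Pelune, 879 units, $38,939.70):
Base rate for 52.76 is 33%.
Origin Pelune qualifies under the Farmark–Pelune agreement and 52.76 is covered: preferential rate 27% applies instead.
Duty = $38,939.70 × 27% = $10,513.72.
Line 2 (41.25, Pelune, 3,674 kg, $549,887.58):
Base rate for 41.25 is 23%.
Origin Pelune qualifies under the Farmark–Pelune agreement and 41.25 is covered: preferential rate 14.5% applies instead.
The additional-duty order on 41.25 targets Merar, not Pelune; it does not apply.
Duty = $549,887.58 × 14.5% = $79,733.70.
Total = $10,513.72 + $79,733.70 = $90,247.42.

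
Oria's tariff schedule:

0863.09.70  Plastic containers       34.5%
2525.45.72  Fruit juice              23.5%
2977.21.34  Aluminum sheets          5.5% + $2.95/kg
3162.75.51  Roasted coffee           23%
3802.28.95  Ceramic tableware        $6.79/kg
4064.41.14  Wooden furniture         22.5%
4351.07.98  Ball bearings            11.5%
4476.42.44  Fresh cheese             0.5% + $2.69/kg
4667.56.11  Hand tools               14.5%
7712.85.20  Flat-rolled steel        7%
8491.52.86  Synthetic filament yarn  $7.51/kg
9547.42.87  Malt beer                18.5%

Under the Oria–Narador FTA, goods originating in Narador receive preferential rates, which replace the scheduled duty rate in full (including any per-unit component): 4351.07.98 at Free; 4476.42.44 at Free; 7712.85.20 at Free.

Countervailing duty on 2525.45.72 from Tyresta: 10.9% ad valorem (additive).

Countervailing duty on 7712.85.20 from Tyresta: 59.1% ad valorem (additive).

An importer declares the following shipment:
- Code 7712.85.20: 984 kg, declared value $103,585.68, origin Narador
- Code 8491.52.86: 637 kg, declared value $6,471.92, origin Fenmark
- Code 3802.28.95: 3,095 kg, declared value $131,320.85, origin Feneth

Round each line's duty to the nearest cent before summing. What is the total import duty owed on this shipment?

Line 1 (7712.85.20, Narador, 984 kg, $103,585.68):
Base rate for 7712.85.20 is 7%.
Origin Narador qualifies under the Oria–Narador agreement and 7712.85.20 is covered: preferential rate Free applies instead.
The additional-duty order on 7712.85.20 targets Tyresta, not Narador; it does not apply.
Duty = $103,585.68 × 0% = $0.00.
Line 2 (8491.52.86, Fenmark, 637 kg, $6,471.92):
Base rate for 8491.52.86 is $7.51/kg.
Duty = 637 × $7.51 = $4,783.87.
Line 3 (3802.28.95, Feneth, 3,095 kg, $131,320.85):
Base rate for 3802.28.95 is $6.79/kg.
Duty = 3,095 × $6.79 = $21,015.05.
Total = $0.00 + $4,783.87 + $21,015.05 = $25,798.92.

$25,798.92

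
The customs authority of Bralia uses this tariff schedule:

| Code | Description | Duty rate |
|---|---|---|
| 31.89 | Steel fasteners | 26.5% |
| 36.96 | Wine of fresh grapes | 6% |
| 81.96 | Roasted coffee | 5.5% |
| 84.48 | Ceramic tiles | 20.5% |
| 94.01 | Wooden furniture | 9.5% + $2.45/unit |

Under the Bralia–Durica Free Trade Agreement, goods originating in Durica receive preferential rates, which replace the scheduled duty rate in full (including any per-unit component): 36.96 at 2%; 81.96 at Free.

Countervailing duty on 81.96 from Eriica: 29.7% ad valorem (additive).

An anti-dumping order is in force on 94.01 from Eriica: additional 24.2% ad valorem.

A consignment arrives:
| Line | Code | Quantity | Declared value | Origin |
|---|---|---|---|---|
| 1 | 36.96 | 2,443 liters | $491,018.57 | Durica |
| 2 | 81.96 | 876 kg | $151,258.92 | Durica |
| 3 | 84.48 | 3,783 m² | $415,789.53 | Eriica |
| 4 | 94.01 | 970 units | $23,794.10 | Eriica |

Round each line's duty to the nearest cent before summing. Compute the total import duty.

$105,452.33

Line 1 (36.96, Durica, 2,443 liters, $491,018.57):
Base rate for 36.96 is 6%.
Origin Durica qualifies under the Bralia–Durica agreement and 36.96 is covered: preferential rate 2% applies instead.
Duty = $491,018.57 × 2% = $9,820.37.
Line 2 (81.96, Durica, 876 kg, $151,258.92):
Base rate for 81.96 is 5.5%.
Origin Durica qualifies under the Bralia–Durica agreement and 81.96 is covered: preferential rate Free applies instead.
The additional-duty order on 81.96 targets Eriica, not Durica; it does not apply.
Duty = $151,258.92 × 0% = $0.00.
Line 3 (84.48, Eriica, 3,783 m², $415,789.53):
Base rate for 84.48 is 20.5%.
Duty = $415,789.53 × 20.5% = $85,236.85.
Line 4 (94.01, Eriica, 970 units, $23,794.10):
Base rate for 94.01 is 9.5% + $2.45/unit.
Additional duty on 94.01 from Eriica: +24.2%. Applied ad valorem rate: 9.5% + 24.2% = 33.7%.
Duty = $23,794.10 × 33.7% + 970 × $2.45 = $10,395.11.
Total = $9,820.37 + $0.00 + $85,236.85 + $10,395.11 = $105,452.33.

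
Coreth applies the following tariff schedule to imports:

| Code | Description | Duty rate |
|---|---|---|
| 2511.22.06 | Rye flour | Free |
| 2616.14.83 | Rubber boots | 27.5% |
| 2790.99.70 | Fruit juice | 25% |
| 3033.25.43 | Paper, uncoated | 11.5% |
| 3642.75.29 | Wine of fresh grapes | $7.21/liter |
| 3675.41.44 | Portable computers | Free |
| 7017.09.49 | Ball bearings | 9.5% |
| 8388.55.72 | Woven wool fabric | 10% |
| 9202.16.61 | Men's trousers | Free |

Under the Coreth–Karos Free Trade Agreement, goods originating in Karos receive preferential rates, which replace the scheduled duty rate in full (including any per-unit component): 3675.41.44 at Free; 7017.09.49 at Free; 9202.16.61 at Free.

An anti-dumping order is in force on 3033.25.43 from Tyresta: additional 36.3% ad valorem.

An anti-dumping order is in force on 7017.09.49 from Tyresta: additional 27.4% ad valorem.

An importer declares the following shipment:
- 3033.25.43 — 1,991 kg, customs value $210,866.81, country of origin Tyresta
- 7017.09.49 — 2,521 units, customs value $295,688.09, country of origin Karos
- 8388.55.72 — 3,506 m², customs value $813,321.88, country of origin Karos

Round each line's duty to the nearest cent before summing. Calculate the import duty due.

Line 1 (3033.25.43, Tyresta, 1,991 kg, $210,866.81):
Base rate for 3033.25.43 is 11.5%.
Additional duty on 3033.25.43 from Tyresta: +36.3%. Applied ad valorem rate: 11.5% + 36.3% = 47.8%.
Duty = $210,866.81 × 47.8% = $100,794.34.
Line 2 (7017.09.49, Karos, 2,521 units, $295,688.09):
Base rate for 7017.09.49 is 9.5%.
Origin Karos qualifies under the Coreth–Karos agreement and 7017.09.49 is covered: preferential rate Free applies instead.
The additional-duty order on 7017.09.49 targets Tyresta, not Karos; it does not apply.
Duty = $295,688.09 × 0% = $0.00.
Line 3 (8388.55.72, Karos, 3,506 m², $813,321.88):
Base rate for 8388.55.72 is 10%.
Origin Karos is the FTA partner but 8388.55.72 is not on the preference list; base rate stands.
Duty = $813,321.88 × 10% = $81,332.19.
Total = $100,794.34 + $0.00 + $81,332.19 = $182,126.53.

$182,126.53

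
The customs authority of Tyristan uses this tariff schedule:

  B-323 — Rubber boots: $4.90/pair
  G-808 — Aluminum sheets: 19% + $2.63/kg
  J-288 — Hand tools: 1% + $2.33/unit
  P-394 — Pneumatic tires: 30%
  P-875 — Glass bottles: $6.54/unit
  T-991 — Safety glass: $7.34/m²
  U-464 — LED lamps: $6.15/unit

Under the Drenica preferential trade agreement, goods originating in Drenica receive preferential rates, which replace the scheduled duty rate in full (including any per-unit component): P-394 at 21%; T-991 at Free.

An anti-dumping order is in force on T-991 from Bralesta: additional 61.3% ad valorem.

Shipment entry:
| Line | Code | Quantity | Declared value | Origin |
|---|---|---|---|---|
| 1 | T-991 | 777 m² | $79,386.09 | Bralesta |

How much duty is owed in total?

Line 1 (T-991, Bralesta, 777 m², $79,386.09):
Base rate for T-991 is $7.34/m².
T-991 has an FTA preferential rate, but origin Bralesta is not Drenica; base rate stands.
Additional duty on T-991 from Bralesta: +61.3% ad valorem. Applied ad valorem rate = 61.3%.
Duty = $79,386.09 × 61.3% + 777 × $7.34 = $54,366.85.

$54,366.85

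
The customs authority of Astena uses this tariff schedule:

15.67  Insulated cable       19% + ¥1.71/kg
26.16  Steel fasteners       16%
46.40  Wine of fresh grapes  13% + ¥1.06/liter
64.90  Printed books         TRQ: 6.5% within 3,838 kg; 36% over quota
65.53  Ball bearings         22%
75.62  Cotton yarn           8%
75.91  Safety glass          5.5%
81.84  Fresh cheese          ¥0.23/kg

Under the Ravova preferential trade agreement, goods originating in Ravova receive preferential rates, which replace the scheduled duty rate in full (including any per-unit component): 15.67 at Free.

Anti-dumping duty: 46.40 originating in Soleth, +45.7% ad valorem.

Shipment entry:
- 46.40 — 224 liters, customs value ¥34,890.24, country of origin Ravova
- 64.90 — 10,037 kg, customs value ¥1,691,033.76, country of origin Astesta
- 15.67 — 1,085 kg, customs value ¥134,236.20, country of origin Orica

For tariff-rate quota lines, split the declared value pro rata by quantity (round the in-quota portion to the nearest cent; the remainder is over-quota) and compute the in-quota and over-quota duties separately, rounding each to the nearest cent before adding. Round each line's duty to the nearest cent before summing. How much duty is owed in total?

Line 1 (46.40, Ravova, 224 liters, ¥34,890.24):
Base rate for 46.40 is 13% + ¥1.06/liter.
Origin Ravova is the FTA partner but 46.40 is not on the preference list; base rate stands.
The additional-duty order on 46.40 targets Soleth, not Ravova; it does not apply.
Duty = ¥34,890.24 × 13% + 224 × ¥1.06 = ¥4,773.17.
Line 2 (64.90, Astesta, 10,037 kg, ¥1,691,033.76):
Code 64.90 is under a tariff-rate quota (threshold 3,838 kg). In-quota: 3,838 kg at 6.5%; over-quota: 6,199 kg at 36%.
Pro-rata value split: in-quota = ¥1,691,033.76 × 3,838/10,037 = ¥646,626.24; over-quota = ¥1,691,033.76 − ¥646,626.24 = ¥1,044,407.52.
In-quota duty = ¥646,626.24 × 6.5% = ¥42,030.71. Over-quota duty = ¥1,044,407.52 × 36% = ¥375,986.71.
Line duty = ¥42,030.71 + ¥375,986.71 = ¥418,017.42.
Line 3 (15.67, Orica, 1,085 kg, ¥134,236.20):
Base rate for 15.67 is 19% + ¥1.71/kg.
15.67 has an FTA preferential rate, but origin Orica is not Ravova; base rate stands.
Duty = ¥134,236.20 × 19% + 1,085 × ¥1.71 = ¥27,360.23.
Total = ¥4,773.17 + ¥418,017.42 + ¥27,360.23 = ¥450,150.82.

¥450,150.82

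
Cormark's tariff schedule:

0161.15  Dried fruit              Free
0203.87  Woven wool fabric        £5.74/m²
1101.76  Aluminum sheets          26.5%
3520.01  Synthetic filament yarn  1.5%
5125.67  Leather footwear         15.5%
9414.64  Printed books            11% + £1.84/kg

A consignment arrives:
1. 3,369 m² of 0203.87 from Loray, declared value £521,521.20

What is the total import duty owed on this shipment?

£19,338.06

Line 1 (0203.87, Loray, 3,369 m², £521,521.20):
Base rate for 0203.87 is £5.74/m².
Duty = 3,369 × £5.74 = £19,338.06.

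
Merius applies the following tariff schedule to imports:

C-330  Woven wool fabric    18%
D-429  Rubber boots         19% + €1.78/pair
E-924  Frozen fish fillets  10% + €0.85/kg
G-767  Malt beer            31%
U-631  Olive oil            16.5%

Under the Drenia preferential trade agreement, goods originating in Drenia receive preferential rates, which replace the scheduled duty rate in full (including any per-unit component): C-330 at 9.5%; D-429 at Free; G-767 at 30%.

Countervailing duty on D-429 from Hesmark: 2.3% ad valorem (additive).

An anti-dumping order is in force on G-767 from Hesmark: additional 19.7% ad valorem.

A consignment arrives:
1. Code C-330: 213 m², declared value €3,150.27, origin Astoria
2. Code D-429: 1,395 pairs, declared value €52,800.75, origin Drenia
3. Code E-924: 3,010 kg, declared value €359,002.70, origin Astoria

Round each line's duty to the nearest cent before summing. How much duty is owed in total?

€39,025.82

Line 1 (C-330, Astoria, 213 m², €3,150.27):
Base rate for C-330 is 18%.
C-330 has an FTA preferential rate, but origin Astoria is not Drenia; base rate stands.
Duty = €3,150.27 × 18% = €567.05.
Line 2 (D-429, Drenia, 1,395 pairs, €52,800.75):
Base rate for D-429 is 19% + €1.78/pair.
Origin Drenia qualifies under the Merius–Drenia agreement and D-429 is covered: preferential rate Free applies instead.
The additional-duty order on D-429 targets Hesmark, not Drenia; it does not apply.
Duty = €52,800.75 × 0% = €0.00.
Line 3 (E-924, Astoria, 3,010 kg, €359,002.70):
Base rate for E-924 is 10% + €0.85/kg.
Duty = €359,002.70 × 10% + 3,010 × €0.85 = €38,458.77.
Total = €567.05 + €0.00 + €38,458.77 = €39,025.82.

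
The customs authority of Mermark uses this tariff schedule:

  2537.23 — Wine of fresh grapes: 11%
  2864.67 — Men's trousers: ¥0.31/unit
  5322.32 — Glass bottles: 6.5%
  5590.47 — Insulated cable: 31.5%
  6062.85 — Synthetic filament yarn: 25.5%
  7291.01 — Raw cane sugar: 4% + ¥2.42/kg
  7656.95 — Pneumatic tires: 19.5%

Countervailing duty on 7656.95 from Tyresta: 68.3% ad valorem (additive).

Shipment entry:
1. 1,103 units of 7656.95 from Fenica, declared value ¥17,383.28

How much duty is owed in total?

Line 1 (7656.95, Fenica, 1,103 units, ¥17,383.28):
Base rate for 7656.95 is 19.5%.
The additional-duty order on 7656.95 targets Tyresta, not Fenica; it does not apply.
Duty = ¥17,383.28 × 19.5% = ¥3,389.74.

¥3,389.74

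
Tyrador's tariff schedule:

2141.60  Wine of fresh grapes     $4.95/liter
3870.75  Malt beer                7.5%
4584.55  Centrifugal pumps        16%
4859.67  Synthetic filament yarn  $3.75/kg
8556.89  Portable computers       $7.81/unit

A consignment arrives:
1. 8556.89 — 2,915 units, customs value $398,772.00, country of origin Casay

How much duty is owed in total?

Line 1 (8556.89, Casay, 2,915 units, $398,772.00):
Base rate for 8556.89 is $7.81/unit.
Duty = 2,915 × $7.81 = $22,766.15.

$22,766.15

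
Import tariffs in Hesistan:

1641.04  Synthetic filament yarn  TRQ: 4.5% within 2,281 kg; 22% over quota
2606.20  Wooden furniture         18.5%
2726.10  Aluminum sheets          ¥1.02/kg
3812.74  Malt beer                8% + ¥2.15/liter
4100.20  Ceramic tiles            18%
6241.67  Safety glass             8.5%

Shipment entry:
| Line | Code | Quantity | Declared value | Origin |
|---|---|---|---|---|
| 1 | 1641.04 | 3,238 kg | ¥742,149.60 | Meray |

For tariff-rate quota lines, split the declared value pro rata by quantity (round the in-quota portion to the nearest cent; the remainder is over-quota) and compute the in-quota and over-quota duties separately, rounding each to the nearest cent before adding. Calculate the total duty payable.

¥71,782.00

Line 1 (1641.04, Meray, 3,238 kg, ¥742,149.60):
Code 1641.04 is under a tariff-rate quota (threshold 2,281 kg). In-quota: 2,281 kg at 4.5%; over-quota: 957 kg at 22%.
Pro-rata value split: in-quota = ¥742,149.60 × 2,281/3,238 = ¥522,805.20; over-quota = ¥742,149.60 − ¥522,805.20 = ¥219,344.40.
In-quota duty = ¥522,805.20 × 4.5% = ¥23,526.23. Over-quota duty = ¥219,344.40 × 22% = ¥48,255.77.
Line duty = ¥23,526.23 + ¥48,255.77 = ¥71,782.00.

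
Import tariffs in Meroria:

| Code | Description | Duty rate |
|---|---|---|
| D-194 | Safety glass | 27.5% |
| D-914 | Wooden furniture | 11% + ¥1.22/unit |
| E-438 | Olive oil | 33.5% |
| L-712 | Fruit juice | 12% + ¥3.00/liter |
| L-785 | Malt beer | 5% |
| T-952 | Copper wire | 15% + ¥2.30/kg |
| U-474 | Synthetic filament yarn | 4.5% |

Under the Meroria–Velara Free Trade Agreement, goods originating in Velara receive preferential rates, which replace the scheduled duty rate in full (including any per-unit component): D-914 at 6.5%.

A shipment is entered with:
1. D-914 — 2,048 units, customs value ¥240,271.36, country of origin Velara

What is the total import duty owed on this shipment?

¥15,617.64

Line 1 (D-914, Velara, 2,048 units, ¥240,271.36):
Base rate for D-914 is 11% + ¥1.22/unit.
Origin Velara qualifies under the Meroria–Velara agreement and D-914 is covered: preferential rate 6.5% applies instead.
Duty = ¥240,271.36 × 6.5% = ¥15,617.64.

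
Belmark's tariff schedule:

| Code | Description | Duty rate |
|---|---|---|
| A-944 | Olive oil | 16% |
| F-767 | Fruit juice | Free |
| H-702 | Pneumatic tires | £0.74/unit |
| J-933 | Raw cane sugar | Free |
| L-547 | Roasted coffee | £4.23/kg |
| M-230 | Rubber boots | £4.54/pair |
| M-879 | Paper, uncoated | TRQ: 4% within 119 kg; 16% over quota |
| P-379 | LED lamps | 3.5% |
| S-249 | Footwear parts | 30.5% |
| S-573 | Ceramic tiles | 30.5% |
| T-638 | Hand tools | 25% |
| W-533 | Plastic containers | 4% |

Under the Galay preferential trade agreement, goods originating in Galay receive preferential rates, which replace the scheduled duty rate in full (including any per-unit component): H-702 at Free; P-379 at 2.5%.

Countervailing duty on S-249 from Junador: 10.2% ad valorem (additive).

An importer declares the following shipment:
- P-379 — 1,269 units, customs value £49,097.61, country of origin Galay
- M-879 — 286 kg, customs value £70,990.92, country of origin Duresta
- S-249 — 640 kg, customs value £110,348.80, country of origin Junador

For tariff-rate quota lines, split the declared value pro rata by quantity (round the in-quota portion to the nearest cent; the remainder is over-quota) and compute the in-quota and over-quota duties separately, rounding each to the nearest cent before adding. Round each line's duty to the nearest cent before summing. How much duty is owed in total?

Line 1 (P-379, Galay, 1,269 units, £49,097.61):
Base rate for P-379 is 3.5%.
Origin Galay qualifies under the Belmark–Galay agreement and P-379 is covered: preferential rate 2.5% applies instead.
Duty = £49,097.61 × 2.5% = £1,227.44.
Line 2 (M-879, Duresta, 286 kg, £70,990.92):
Code M-879 is under a tariff-rate quota (threshold 119 kg). In-quota: 119 kg at 4%; over-quota: 167 kg at 16%.
Pro-rata value split: in-quota = £70,990.92 × 119/286 = £29,538.18; over-quota = £70,990.92 − £29,538.18 = £41,452.74.
In-quota duty = £29,538.18 × 4% = £1,181.53. Over-quota duty = £41,452.74 × 16% = £6,632.44.
Line duty = £1,181.53 + £6,632.44 = £7,813.97.
Line 3 (S-249, Junador, 640 kg, £110,348.80):
Base rate for S-249 is 30.5%.
Additional duty on S-249 from Junador: +10.2%. Applied ad valorem rate: 30.5% + 10.2% = 40.7%.
Duty = £110,348.80 × 40.7% = £44,911.96.
Total = £1,227.44 + £7,813.97 + £44,911.96 = £53,953.37.

£53,953.37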